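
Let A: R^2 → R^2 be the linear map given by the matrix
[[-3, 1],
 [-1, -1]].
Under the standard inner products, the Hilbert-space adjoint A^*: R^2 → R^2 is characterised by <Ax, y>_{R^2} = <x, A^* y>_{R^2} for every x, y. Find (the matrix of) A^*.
A^* = A^T =
[[-3, -1],
 [1, -1]]

For real matrices with standard dot products, the defining identity <Ax, y> = <x, A^* y> gives (Ax)^T y = x^T (A^*) y, i.e. x^T A^T y = x^T (A^*) y. Since this holds for all x, y, we must have A^* = A^T. Therefore
A^* =
[[-3, -1],
 [1, -1]].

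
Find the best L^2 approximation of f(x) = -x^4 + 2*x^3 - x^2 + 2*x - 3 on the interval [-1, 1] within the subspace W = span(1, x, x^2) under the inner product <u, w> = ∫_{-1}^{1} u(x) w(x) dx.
g(x) = -13*x^2/7 + 16*x/5 - 102/35

The best approximation g ∈ W is the orthogonal projection of f onto W. Writing g = a_0 + a_1 x + a_2 x^2, the coefficients solve the normal equations G · a = b where
  G_{ij} = <φ_i, φ_j> and b_i = <f, φ_i>, with φ_0 = 1, φ_1 = x, φ_2 = x^2.
G =
  [2, 0, 2/3]
  [0, 2/3, 0]
  [2/3, 0, 2/5],
b = (-106/15, 32/15, -94/35).
Solving gives a_0 = -102/35, a_1 = 16/5, a_2 = -13/7, so
  g(x) = -13*x^2/7 + 16*x/5 - 102/35.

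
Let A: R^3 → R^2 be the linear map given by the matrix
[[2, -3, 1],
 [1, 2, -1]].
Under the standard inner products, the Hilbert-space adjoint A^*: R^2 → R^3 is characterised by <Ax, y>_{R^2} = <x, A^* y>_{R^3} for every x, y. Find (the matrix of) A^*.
A^* = A^T =
[[2, 1],
 [-3, 2],
 [1, -1]]

For real matrices with standard dot products, the defining identity <Ax, y> = <x, A^* y> gives (Ax)^T y = x^T (A^*) y, i.e. x^T A^T y = x^T (A^*) y. Since this holds for all x, y, we must have A^* = A^T. Therefore
A^* =
[[2, 1],
 [-3, 2],
 [1, -1]].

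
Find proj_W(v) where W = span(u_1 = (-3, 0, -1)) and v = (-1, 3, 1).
proj_W(v) = (-3/5, 0, -1/5)

Set up U = [u_1 | ... | u_1] ∈ R^(3×1). The projector onto W = col(U) is P = U (U^T U)^(-1) U^T.
Compute U^T U =
  [10],
and U^T v = (2).
Solve U^T U · c = U^T v for the coefficients: c = (1/5). The projection is proj_W(v) = U c.
Check: (v - proj_W(v)) · u_1 = 0  (should be 0).
Result: proj_W(v) = (-3/5, 0, -1/5).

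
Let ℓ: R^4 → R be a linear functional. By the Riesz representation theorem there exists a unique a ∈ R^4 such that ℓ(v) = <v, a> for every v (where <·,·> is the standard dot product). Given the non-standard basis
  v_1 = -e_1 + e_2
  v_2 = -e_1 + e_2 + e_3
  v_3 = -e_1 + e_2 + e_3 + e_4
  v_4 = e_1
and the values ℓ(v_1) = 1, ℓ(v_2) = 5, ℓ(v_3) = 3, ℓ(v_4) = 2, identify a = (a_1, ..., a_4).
a = (2, 3, 4, -2)

Write a = (a_1, ..., a_4) in the standard basis. For each basis vector v_i, ℓ(v_i) = <v_i, a> is a linear equation in the a_j's. Collect the n equations into a matrix system V a = ℓ, where row i of V is v_i (expressed in the standard basis). Since V is invertible (lower-triangular with 1s on the diagonal, up to permutation), solve by back-substitution:
  V =
[[-1, 1, 0, 0],
 [-1, 1, 1, 0],
 [-1, 1, 1, 1],
 [1, 0, 0, 0]]
  V a = (1, 5, 3, 2)
Solving gives a = (2, 3, 4, -2).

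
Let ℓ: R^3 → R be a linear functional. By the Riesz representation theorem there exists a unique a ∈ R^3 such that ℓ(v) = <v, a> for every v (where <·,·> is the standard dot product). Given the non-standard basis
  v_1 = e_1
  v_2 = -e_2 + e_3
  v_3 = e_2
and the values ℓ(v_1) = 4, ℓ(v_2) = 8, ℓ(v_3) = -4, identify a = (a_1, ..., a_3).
a = (4, -4, 4)

Write a = (a_1, ..., a_3) in the standard basis. For each basis vector v_i, ℓ(v_i) = <v_i, a> is a linear equation in the a_j's. Collect the n equations into a matrix system V a = ℓ, where row i of V is v_i (expressed in the standard basis). Since V is invertible (lower-triangular with 1s on the diagonal, up to permutation), solve by back-substitution:
  V =
[[1, 0, 0],
 [0, -1, 1],
 [0, 1, 0]]
  V a = (4, 8, -4)
Solving gives a = (4, -4, 4).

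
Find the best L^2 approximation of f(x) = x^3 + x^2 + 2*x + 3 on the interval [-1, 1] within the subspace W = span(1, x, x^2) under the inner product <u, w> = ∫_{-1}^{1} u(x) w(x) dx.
g(x) = x^2 + 13*x/5 + 3

The best approximation g ∈ W is the orthogonal projection of f onto W. Writing g = a_0 + a_1 x + a_2 x^2, the coefficients solve the normal equations G · a = b where
  G_{ij} = <φ_i, φ_j> and b_i = <f, φ_i>, with φ_0 = 1, φ_1 = x, φ_2 = x^2.
G =
  [2, 0, 2/3]
  [0, 2/3, 0]
  [2/3, 0, 2/5],
b = (20/3, 26/15, 12/5).
Solving gives a_0 = 3, a_1 = 13/5, a_2 = 1, so
  g(x) = x^2 + 13*x/5 + 3.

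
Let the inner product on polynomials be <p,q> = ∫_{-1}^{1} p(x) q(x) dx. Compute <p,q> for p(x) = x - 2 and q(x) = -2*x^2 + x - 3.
<p,q> = 46/3

Expand the product: p(x)·q(x) = -2*x^3 + 5*x^2 - 5*x + 6.
∫_{-1}^{1} of each monomial x^k gives [2/(k+1) if k even, 0 if k odd]. Integrating term-by-term (or equivalently evaluating the antiderivative F(x) = -x^4/2 + 5*x^3/3 - 5*x^2/2 + 6*x at the endpoints):
  F(1) − F(−1) = 14/3 − (-32/3) = 46/3.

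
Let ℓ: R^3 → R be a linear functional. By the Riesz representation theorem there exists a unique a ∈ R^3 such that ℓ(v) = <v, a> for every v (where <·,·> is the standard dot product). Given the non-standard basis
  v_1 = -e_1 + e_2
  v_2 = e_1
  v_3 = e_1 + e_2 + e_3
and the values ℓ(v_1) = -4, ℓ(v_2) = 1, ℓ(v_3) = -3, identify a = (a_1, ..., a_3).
a = (1, -3, -1)

Write a = (a_1, ..., a_3) in the standard basis. For each basis vector v_i, ℓ(v_i) = <v_i, a> is a linear equation in the a_j's. Collect the n equations into a matrix system V a = ℓ, where row i of V is v_i (expressed in the standard basis). Since V is invertible (lower-triangular with 1s on the diagonal, up to permutation), solve by back-substitution:
  V =
[[-1, 1, 0],
 [1, 0, 0],
 [1, 1, 1]]
  V a = (-4, 1, -3)
Solving gives a = (1, -3, -1).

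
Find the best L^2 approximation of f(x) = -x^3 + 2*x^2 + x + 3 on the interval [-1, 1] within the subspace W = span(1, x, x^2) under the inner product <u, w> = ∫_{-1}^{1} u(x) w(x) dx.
g(x) = 2*x^2 + 2*x/5 + 3

The best approximation g ∈ W is the orthogonal projection of f onto W. Writing g = a_0 + a_1 x + a_2 x^2, the coefficients solve the normal equations G · a = b where
  G_{ij} = <φ_i, φ_j> and b_i = <f, φ_i>, with φ_0 = 1, φ_1 = x, φ_2 = x^2.
G =
  [2, 0, 2/3]
  [0, 2/3, 0]
  [2/3, 0, 2/5],
b = (22/3, 4/15, 14/5).
Solving gives a_0 = 3, a_1 = 2/5, a_2 = 2, so
  g(x) = 2*x^2 + 2*x/5 + 3.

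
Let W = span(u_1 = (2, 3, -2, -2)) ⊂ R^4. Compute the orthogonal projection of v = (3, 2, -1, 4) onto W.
proj_W(v) = (4/7, 6/7, -4/7, -4/7)

Set up U = [u_1 | ... | u_1] ∈ R^(4×1). The projector onto W = col(U) is P = U (U^T U)^(-1) U^T.
Compute U^T U =
  [21],
and U^T v = (6).
Solve U^T U · c = U^T v for the coefficients: c = (2/7). The projection is proj_W(v) = U c.
Check: (v - proj_W(v)) · u_1 = 0  (should be 0).
Result: proj_W(v) = (4/7, 6/7, -4/7, -4/7).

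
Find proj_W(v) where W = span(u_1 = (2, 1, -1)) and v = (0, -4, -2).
proj_W(v) = (-2/3, -1/3, 1/3)

Set up U = [u_1 | ... | u_1] ∈ R^(3×1). The projector onto W = col(U) is P = U (U^T U)^(-1) U^T.
Compute U^T U =
  [6],
and U^T v = (-2).
Solve U^T U · c = U^T v for the coefficients: c = (-1/3). The projection is proj_W(v) = U c.
Check: (v - proj_W(v)) · u_1 = 0  (should be 0).
Result: proj_W(v) = (-2/3, -1/3, 1/3).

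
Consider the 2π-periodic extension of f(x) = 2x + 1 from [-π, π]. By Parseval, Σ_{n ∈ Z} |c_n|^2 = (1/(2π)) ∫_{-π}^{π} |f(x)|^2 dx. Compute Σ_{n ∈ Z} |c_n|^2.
Σ |c_n|^2 = 4π^2/3 + 1

Expand and integrate term by term over [-π, π]:
  ∫ (2x)^2 dx = 4·(2π^3/3); ∫ 2·2·(1)·x dx = 0 (odd integrand); ∫ 1^2 dx = 1·2π.
So (1/(2π)) ∫_{-π}^{π} (2x + 1)^2 dx = 4π^2/3 + 1 = 4π^2/3 + 1.
Parseval ⇒ Σ |c_n|^2 = 4π^2/3 + 1.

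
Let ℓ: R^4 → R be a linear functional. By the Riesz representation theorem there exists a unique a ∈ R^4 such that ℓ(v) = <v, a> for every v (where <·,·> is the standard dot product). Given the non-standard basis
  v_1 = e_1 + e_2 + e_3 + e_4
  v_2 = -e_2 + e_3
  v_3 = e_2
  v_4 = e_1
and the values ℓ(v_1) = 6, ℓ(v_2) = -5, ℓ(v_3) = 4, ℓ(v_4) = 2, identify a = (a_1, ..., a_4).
a = (2, 4, -1, 1)

Write a = (a_1, ..., a_4) in the standard basis. For each basis vector v_i, ℓ(v_i) = <v_i, a> is a linear equation in the a_j's. Collect the n equations into a matrix system V a = ℓ, where row i of V is v_i (expressed in the standard basis). Since V is invertible (lower-triangular with 1s on the diagonal, up to permutation), solve by back-substitution:
  V =
[[1, 1, 1, 1],
 [0, -1, 1, 0],
 [0, 1, 0, 0],
 [1, 0, 0, 0]]
  V a = (6, -5, 4, 2)
Solving gives a = (2, 4, -1, 1).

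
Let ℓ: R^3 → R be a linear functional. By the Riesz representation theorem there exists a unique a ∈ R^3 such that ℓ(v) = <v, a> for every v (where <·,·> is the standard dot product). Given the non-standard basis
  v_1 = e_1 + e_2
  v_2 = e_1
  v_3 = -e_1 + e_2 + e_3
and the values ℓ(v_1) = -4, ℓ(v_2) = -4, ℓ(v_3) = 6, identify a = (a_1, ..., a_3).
a = (-4, 0, 2)

Write a = (a_1, ..., a_3) in the standard basis. For each basis vector v_i, ℓ(v_i) = <v_i, a> is a linear equation in the a_j's. Collect the n equations into a matrix system V a = ℓ, where row i of V is v_i (expressed in the standard basis). Since V is invertible (lower-triangular with 1s on the diagonal, up to permutation), solve by back-substitution:
  V =
[[1, 1, 0],
 [1, 0, 0],
 [-1, 1, 1]]
  V a = (-4, -4, 6)
Solving gives a = (-4, 0, 2).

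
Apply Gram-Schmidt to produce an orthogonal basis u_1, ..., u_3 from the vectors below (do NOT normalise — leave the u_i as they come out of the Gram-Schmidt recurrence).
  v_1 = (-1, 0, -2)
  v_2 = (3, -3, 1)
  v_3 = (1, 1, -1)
Orthogonal basis:
  u_1 = (-1, 0, -2)
  u_2 = (2, -3, -1)
  u_3 = (6/5, 1, -3/5)

Apply the Gram-Schmidt recurrence
  u_1 = v_1
  u_i = v_i − Σ_{j<i} ((v_i · u_j) / (u_j · u_j)) · u_j.

Step by step this gives:
  u_1 = (-1, 0, -2)
  u_2 = (2, -3, -1)
  u_3 = (6/5, 1, -3/5)

Orthogonality check:
  u_2 · u_1 = 0 (should be 0)
  u_3 · u_1 = 0 (should be 0)
  u_3 · u_2 = 0 (should be 0)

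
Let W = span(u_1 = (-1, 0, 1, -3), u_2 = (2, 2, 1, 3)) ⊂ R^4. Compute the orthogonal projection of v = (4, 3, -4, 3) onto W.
proj_W(v) = (97/49, 39/49, -11/14, 465/98)

Set up U = [u_1 | ... | u_2] ∈ R^(4×2). The projector onto W = col(U) is P = U (U^T U)^(-1) U^T.
Compute U^T U =
  [11, -10]
  [-10, 18],
and U^T v = (-17, 19).
Solve U^T U · c = U^T v for the coefficients: c = (-58/49, 39/98). The projection is proj_W(v) = U c.
Check: (v - proj_W(v)) · u_1 = 0  (should be 0).
Check: (v - proj_W(v)) · u_2 = 0  (should be 0).
Result: proj_W(v) = (97/49, 39/49, -11/14, 465/98).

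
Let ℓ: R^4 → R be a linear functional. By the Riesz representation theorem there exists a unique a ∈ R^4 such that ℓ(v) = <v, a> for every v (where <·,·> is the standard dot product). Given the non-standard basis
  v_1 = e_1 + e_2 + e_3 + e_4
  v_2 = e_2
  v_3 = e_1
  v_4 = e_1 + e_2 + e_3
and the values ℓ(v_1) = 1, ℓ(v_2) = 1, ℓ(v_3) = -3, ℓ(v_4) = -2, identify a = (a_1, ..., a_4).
a = (-3, 1, 0, 3)

Write a = (a_1, ..., a_4) in the standard basis. For each basis vector v_i, ℓ(v_i) = <v_i, a> is a linear equation in the a_j's. Collect the n equations into a matrix system V a = ℓ, where row i of V is v_i (expressed in the standard basis). Since V is invertible (lower-triangular with 1s on the diagonal, up to permutation), solve by back-substitution:
  V =
[[1, 1, 1, 1],
 [0, 1, 0, 0],
 [1, 0, 0, 0],
 [1, 1, 1, 0]]
  V a = (1, 1, -3, -2)
Solving gives a = (-3, 1, 0, 3).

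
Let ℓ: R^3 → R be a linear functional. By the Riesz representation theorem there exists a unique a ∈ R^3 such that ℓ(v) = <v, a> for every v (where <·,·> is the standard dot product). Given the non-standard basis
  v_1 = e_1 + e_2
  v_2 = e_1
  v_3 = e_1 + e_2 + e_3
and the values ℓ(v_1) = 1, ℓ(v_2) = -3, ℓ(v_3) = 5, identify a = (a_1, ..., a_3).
a = (-3, 4, 4)

Write a = (a_1, ..., a_3) in the standard basis. For each basis vector v_i, ℓ(v_i) = <v_i, a> is a linear equation in the a_j's. Collect the n equations into a matrix system V a = ℓ, where row i of V is v_i (expressed in the standard basis). Since V is invertible (lower-triangular with 1s on the diagonal, up to permutation), solve by back-substitution:
  V =
[[1, 1, 0],
 [1, 0, 0],
 [1, 1, 1]]
  V a = (1, -3, 5)
Solving gives a = (-3, 4, 4).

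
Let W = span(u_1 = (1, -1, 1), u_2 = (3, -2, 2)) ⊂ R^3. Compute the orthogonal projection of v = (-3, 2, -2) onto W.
proj_W(v) = (-3, 2, -2)

Set up U = [u_1 | ... | u_2] ∈ R^(3×2). The projector onto W = col(U) is P = U (U^T U)^(-1) U^T.
Compute U^T U =
  [3, 7]
  [7, 17],
and U^T v = (-7, -17).
Solve U^T U · c = U^T v for the coefficients: c = (0, -1). The projection is proj_W(v) = U c.
Check: (v - proj_W(v)) · u_1 = 0  (should be 0).
Check: (v - proj_W(v)) · u_2 = 0  (should be 0).
Result: proj_W(v) = (-3, 2, -2).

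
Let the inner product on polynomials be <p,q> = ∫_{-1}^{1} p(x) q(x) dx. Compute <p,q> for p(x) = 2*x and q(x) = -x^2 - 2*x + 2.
<p,q> = -8/3

Expand the product: p(x)·q(x) = -2*x^3 - 4*x^2 + 4*x.
∫_{-1}^{1} of each monomial x^k gives [2/(k+1) if k even, 0 if k odd]. Integrating term-by-term (or equivalently evaluating the antiderivative F(x) = -x^4/2 - 4*x^3/3 + 2*x^2 at the endpoints):
  F(1) − F(−1) = 1/6 − (17/6) = -8/3.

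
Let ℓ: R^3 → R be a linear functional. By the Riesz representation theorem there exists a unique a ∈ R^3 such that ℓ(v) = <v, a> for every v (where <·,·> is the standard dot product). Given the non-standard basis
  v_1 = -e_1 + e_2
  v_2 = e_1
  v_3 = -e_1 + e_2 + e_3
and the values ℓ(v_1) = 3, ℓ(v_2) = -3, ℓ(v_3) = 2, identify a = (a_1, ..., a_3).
a = (-3, 0, -1)

Write a = (a_1, ..., a_3) in the standard basis. For each basis vector v_i, ℓ(v_i) = <v_i, a> is a linear equation in the a_j's. Collect the n equations into a matrix system V a = ℓ, where row i of V is v_i (expressed in the standard basis). Since V is invertible (lower-triangular with 1s on the diagonal, up to permutation), solve by back-substitution:
  V =
[[-1, 1, 0],
 [1, 0, 0],
 [-1, 1, 1]]
  V a = (3, -3, 2)
Solving gives a = (-3, 0, -1).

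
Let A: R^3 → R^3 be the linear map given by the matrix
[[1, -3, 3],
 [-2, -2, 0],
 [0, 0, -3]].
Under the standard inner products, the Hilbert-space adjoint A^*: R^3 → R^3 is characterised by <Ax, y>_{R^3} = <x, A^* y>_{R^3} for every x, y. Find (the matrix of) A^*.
A^* = A^T =
[[1, -2, 0],
 [-3, -2, 0],
 [3, 0, -3]]

For real matrices with standard dot products, the defining identity <Ax, y> = <x, A^* y> gives (Ax)^T y = x^T (A^*) y, i.e. x^T A^T y = x^T (A^*) y. Since this holds for all x, y, we must have A^* = A^T. Therefore
A^* =
[[1, -2, 0],
 [-3, -2, 0],
 [3, 0, -3]].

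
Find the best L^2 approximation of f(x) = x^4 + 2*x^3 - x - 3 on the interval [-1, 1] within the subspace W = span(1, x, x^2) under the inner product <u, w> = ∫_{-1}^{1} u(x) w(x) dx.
g(x) = 6*x^2/7 + x/5 - 108/35

The best approximation g ∈ W is the orthogonal projection of f onto W. Writing g = a_0 + a_1 x + a_2 x^2, the coefficients solve the normal equations G · a = b where
  G_{ij} = <φ_i, φ_j> and b_i = <f, φ_i>, with φ_0 = 1, φ_1 = x, φ_2 = x^2.
G =
  [2, 0, 2/3]
  [0, 2/3, 0]
  [2/3, 0, 2/5],
b = (-28/5, 2/15, -12/7).
Solving gives a_0 = -108/35, a_1 = 1/5, a_2 = 6/7, so
  g(x) = 6*x^2/7 + x/5 - 108/35.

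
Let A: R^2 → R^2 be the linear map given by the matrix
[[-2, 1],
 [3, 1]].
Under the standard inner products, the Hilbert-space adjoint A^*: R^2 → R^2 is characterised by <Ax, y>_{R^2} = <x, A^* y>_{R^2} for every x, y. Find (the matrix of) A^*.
A^* = A^T =
[[-2, 3],
 [1, 1]]

For real matrices with standard dot products, the defining identity <Ax, y> = <x, A^* y> gives (Ax)^T y = x^T (A^*) y, i.e. x^T A^T y = x^T (A^*) y. Since this holds for all x, y, we must have A^* = A^T. Therefore
A^* =
[[-2, 3],
 [1, 1]].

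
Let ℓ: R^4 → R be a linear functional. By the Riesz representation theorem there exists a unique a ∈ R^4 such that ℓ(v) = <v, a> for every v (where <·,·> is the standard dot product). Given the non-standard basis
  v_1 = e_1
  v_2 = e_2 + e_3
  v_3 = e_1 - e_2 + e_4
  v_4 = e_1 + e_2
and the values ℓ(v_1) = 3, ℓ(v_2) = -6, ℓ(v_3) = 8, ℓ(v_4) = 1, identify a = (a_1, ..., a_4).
a = (3, -2, -4, 3)

Write a = (a_1, ..., a_4) in the standard basis. For each basis vector v_i, ℓ(v_i) = <v_i, a> is a linear equation in the a_j's. Collect the n equations into a matrix system V a = ℓ, where row i of V is v_i (expressed in the standard basis). Since V is invertible (lower-triangular with 1s on the diagonal, up to permutation), solve by back-substitution:
  V =
[[1, 0, 0, 0],
 [0, 1, 1, 0],
 [1, -1, 0, 1],
 [1, 1, 0, 0]]
  V a = (3, -6, 8, 1)
Solving gives a = (3, -2, -4, 3).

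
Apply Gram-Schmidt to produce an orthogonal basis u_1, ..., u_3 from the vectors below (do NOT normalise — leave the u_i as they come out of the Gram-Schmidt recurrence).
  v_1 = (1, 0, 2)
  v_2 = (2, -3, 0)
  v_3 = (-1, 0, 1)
Orthogonal basis:
  u_1 = (1, 0, 2)
  u_2 = (8/5, -3, -4/5)
  u_3 = (-54/61, -36/61, 27/61)

Apply the Gram-Schmidt recurrence
  u_1 = v_1
  u_i = v_i − Σ_{j<i} ((v_i · u_j) / (u_j · u_j)) · u_j.

Step by step this gives:
  u_1 = (1, 0, 2)
  u_2 = (8/5, -3, -4/5)
  u_3 = (-54/61, -36/61, 27/61)

Orthogonality check:
  u_2 · u_1 = 0 (should be 0)
  u_3 · u_1 = 0 (should be 0)
  u_3 · u_2 = 0 (should be 0)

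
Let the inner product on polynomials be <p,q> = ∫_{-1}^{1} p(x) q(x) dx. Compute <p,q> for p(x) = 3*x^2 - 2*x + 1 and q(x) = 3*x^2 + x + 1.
<p,q> = 124/15

Expand the product: p(x)·q(x) = 9*x^4 - 3*x^3 + 4*x^2 - x + 1.
∫_{-1}^{1} of each monomial x^k gives [2/(k+1) if k even, 0 if k odd]. Integrating term-by-term (or equivalently evaluating the antiderivative F(x) = 9*x^5/5 - 3*x^4/4 + 4*x^3/3 - x^2/2 + x at the endpoints):
  F(1) − F(−1) = 173/60 − (-323/60) = 124/15.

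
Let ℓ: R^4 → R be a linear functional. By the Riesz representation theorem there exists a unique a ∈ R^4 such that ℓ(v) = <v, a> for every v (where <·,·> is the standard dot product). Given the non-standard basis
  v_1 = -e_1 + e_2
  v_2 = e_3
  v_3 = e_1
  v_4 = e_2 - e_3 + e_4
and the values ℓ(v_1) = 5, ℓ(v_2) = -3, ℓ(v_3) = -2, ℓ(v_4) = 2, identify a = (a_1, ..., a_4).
a = (-2, 3, -3, -4)

Write a = (a_1, ..., a_4) in the standard basis. For each basis vector v_i, ℓ(v_i) = <v_i, a> is a linear equation in the a_j's. Collect the n equations into a matrix system V a = ℓ, where row i of V is v_i (expressed in the standard basis). Since V is invertible (lower-triangular with 1s on the diagonal, up to permutation), solve by back-substitution:
  V =
[[-1, 1, 0, 0],
 [0, 0, 1, 0],
 [1, 0, 0, 0],
 [0, 1, -1, 1]]
  V a = (5, -3, -2, 2)
Solving gives a = (-2, 3, -3, -4).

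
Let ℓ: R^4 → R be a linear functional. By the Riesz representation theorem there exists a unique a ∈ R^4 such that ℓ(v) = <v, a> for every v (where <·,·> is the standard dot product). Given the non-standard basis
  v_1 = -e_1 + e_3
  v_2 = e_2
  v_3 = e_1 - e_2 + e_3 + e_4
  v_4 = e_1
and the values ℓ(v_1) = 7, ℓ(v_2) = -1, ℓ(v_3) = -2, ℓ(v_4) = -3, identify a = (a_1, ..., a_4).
a = (-3, -1, 4, -4)

Write a = (a_1, ..., a_4) in the standard basis. For each basis vector v_i, ℓ(v_i) = <v_i, a> is a linear equation in the a_j's. Collect the n equations into a matrix system V a = ℓ, where row i of V is v_i (expressed in the standard basis). Since V is invertible (lower-triangular with 1s on the diagonal, up to permutation), solve by back-substitution:
  V =
[[-1, 0, 1, 0],
 [0, 1, 0, 0],
 [1, -1, 1, 1],
 [1, 0, 0, 0]]
  V a = (7, -1, -2, -3)
Solving gives a = (-3, -1, 4, -4).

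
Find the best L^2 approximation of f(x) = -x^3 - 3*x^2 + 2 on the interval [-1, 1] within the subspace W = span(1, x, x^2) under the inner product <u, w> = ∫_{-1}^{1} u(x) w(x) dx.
g(x) = -3*x^2 - 3*x/5 + 2

The best approximation g ∈ W is the orthogonal projection of f onto W. Writing g = a_0 + a_1 x + a_2 x^2, the coefficients solve the normal equations G · a = b where
  G_{ij} = <φ_i, φ_j> and b_i = <f, φ_i>, with φ_0 = 1, φ_1 = x, φ_2 = x^2.
G =
  [2, 0, 2/3]
  [0, 2/3, 0]
  [2/3, 0, 2/5],
b = (2, -2/5, 2/15).
Solving gives a_0 = 2, a_1 = -3/5, a_2 = -3, so
  g(x) = -3*x^2 - 3*x/5 + 2.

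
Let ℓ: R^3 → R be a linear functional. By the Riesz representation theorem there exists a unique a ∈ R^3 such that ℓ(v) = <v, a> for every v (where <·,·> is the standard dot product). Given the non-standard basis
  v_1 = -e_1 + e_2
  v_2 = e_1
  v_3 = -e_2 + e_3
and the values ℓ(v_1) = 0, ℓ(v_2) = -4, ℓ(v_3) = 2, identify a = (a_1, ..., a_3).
a = (-4, -4, -2)

Write a = (a_1, ..., a_3) in the standard basis. For each basis vector v_i, ℓ(v_i) = <v_i, a> is a linear equation in the a_j's. Collect the n equations into a matrix system V a = ℓ, where row i of V is v_i (expressed in the standard basis). Since V is invertible (lower-triangular with 1s on the diagonal, up to permutation), solve by back-substitution:
  V =
[[-1, 1, 0],
 [1, 0, 0],
 [0, -1, 1]]
  V a = (0, -4, 2)
Solving gives a = (-4, -4, -2).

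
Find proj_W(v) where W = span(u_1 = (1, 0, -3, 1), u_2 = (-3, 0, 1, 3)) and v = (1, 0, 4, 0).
proj_W(v) = (-7/10, 0, 149/50, -34/25)

Set up U = [u_1 | ... | u_2] ∈ R^(4×2). The projector onto W = col(U) is P = U (U^T U)^(-1) U^T.
Compute U^T U =
  [11, -3]
  [-3, 19],
and U^T v = (-11, 1).
Solve U^T U · c = U^T v for the coefficients: c = (-103/100, -11/100). The projection is proj_W(v) = U c.
Check: (v - proj_W(v)) · u_1 = 0  (should be 0).
Check: (v - proj_W(v)) · u_2 = 0  (should be 0).
Result: proj_W(v) = (-7/10, 0, 149/50, -34/25).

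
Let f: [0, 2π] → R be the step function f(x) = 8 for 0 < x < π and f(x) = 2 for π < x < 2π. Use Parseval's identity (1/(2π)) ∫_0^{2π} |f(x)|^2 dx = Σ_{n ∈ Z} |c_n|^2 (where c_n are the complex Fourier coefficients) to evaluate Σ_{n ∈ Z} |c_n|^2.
Σ |c_n|^2 = 34

Parseval equates the L^2 energy of f (normalised by 1/(2π)) with the ℓ^2 sum of its Fourier coefficients: (1/(2π)) ∫_0^{2π} |f|^2 = Σ |c_n|^2.
Compute the left side: (1/(2π)) [∫_0^π 8^2 dx + ∫_π^{2π} 2^2 dx] = (1/(2π)) · (64π + 4π) = (64 + 4)/2 = 34.
So Σ_{n ∈ Z} |c_n|^2 = 34.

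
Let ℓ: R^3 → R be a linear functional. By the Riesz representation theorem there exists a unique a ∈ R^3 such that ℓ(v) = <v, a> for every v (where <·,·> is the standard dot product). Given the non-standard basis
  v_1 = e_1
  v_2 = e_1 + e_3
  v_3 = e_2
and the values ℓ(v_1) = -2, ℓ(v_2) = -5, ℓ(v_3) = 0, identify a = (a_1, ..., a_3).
a = (-2, 0, -3)

Write a = (a_1, ..., a_3) in the standard basis. For each basis vector v_i, ℓ(v_i) = <v_i, a> is a linear equation in the a_j's. Collect the n equations into a matrix system V a = ℓ, where row i of V is v_i (expressed in the standard basis). Since V is invertible (lower-triangular with 1s on the diagonal, up to permutation), solve by back-substitution:
  V =
[[1, 0, 0],
 [1, 0, 1],
 [0, 1, 0]]
  V a = (-2, -5, 0)
Solving gives a = (-2, 0, -3).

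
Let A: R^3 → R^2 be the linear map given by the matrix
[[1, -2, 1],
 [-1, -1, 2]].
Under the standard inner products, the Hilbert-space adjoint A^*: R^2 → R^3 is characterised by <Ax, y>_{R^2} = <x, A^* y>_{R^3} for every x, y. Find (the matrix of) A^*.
A^* = A^T =
[[1, -1],
 [-2, -1],
 [1, 2]]

For real matrices with standard dot products, the defining identity <Ax, y> = <x, A^* y> gives (Ax)^T y = x^T (A^*) y, i.e. x^T A^T y = x^T (A^*) y. Since this holds for all x, y, we must have A^* = A^T. Therefore
A^* =
[[1, -1],
 [-2, -1],
 [1, 2]].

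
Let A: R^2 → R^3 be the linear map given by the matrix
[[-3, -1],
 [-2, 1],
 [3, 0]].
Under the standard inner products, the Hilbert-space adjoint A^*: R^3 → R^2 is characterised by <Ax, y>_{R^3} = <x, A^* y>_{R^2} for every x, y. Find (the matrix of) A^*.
A^* = A^T =
[[-3, -2, 3],
 [-1, 1, 0]]

For real matrices with standard dot products, the defining identity <Ax, y> = <x, A^* y> gives (Ax)^T y = x^T (A^*) y, i.e. x^T A^T y = x^T (A^*) y. Since this holds for all x, y, we must have A^* = A^T. Therefore
A^* =
[[-3, -2, 3],
 [-1, 1, 0]].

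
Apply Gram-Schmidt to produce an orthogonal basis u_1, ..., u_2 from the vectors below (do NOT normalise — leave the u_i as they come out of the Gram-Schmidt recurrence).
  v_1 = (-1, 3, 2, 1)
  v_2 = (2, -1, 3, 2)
Orthogonal basis:
  u_1 = (-1, 3, 2, 1)
  u_2 = (11/5, -8/5, 13/5, 9/5)

Apply the Gram-Schmidt recurrence
  u_1 = v_1
  u_i = v_i − Σ_{j<i} ((v_i · u_j) / (u_j · u_j)) · u_j.

Step by step this gives:
  u_1 = (-1, 3, 2, 1)
  u_2 = (11/5, -8/5, 13/5, 9/5)

Orthogonality check:
  u_2 · u_1 = 0 (should be 0)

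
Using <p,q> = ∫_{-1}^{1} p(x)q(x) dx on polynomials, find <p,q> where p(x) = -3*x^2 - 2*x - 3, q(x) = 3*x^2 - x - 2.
<p,q> = 116/15

Expand the product: p(x)·q(x) = -9*x^4 - 3*x^3 - x^2 + 7*x + 6.
∫_{-1}^{1} of each monomial x^k gives [2/(k+1) if k even, 0 if k odd]. Integrating term-by-term (or equivalently evaluating the antiderivative F(x) = -9*x^5/5 - 3*x^4/4 - x^3/3 + 7*x^2/2 + 6*x at the endpoints):
  F(1) − F(−1) = 397/60 − (-67/60) = 116/15.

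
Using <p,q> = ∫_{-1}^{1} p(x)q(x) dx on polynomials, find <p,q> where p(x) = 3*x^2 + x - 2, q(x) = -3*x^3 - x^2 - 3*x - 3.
<p,q> = 44/15

Expand the product: p(x)·q(x) = -9*x^5 - 6*x^4 - 4*x^3 - 10*x^2 + 3*x + 6.
∫_{-1}^{1} of each monomial x^k gives [2/(k+1) if k even, 0 if k odd]. Integrating term-by-term (or equivalently evaluating the antiderivative F(x) = -3*x^6/2 - 6*x^5/5 - x^4 - 10*x^3/3 + 3*x^2/2 + 6*x at the endpoints):
  F(1) − F(−1) = 7/15 − (-37/15) = 44/15.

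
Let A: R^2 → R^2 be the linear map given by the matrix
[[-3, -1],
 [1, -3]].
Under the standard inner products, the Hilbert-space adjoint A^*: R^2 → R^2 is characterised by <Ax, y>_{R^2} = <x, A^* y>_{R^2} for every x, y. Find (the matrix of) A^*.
A^* = A^T =
[[-3, 1],
 [-1, -3]]

For real matrices with standard dot products, the defining identity <Ax, y> = <x, A^* y> gives (Ax)^T y = x^T (A^*) y, i.e. x^T A^T y = x^T (A^*) y. Since this holds for all x, y, we must have A^* = A^T. Therefore
A^* =
[[-3, 1],
 [-1, -3]].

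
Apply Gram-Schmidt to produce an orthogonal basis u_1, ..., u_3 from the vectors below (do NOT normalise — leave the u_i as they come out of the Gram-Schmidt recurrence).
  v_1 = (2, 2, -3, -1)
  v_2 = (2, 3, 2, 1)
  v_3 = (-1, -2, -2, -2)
Orthogonal basis:
  u_1 = (2, 2, -3, -1)
  u_2 = (5/3, 8/3, 5/2, 7/6)
  u_3 = (1/7, -4/105, 8/21, -14/15)

Apply the Gram-Schmidt recurrence
  u_1 = v_1
  u_i = v_i − Σ_{j<i} ((v_i · u_j) / (u_j · u_j)) · u_j.

Step by step this gives:
  u_1 = (2, 2, -3, -1)
  u_2 = (5/3, 8/3, 5/2, 7/6)
  u_3 = (1/7, -4/105, 8/21, -14/15)

Orthogonality check:
  u_2 · u_1 = 0 (should be 0)
  u_3 · u_1 = 0 (should be 0)
  u_3 · u_2 = 0 (should be 0)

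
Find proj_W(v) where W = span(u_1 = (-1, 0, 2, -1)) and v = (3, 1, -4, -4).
proj_W(v) = (7/6, 0, -7/3, 7/6)

Set up U = [u_1 | ... | u_1] ∈ R^(4×1). The projector onto W = col(U) is P = U (U^T U)^(-1) U^T.
Compute U^T U =
  [6],
and U^T v = (-7).
Solve U^T U · c = U^T v for the coefficients: c = (-7/6). The projection is proj_W(v) = U c.
Check: (v - proj_W(v)) · u_1 = 0  (should be 0).
Result: proj_W(v) = (7/6, 0, -7/3, 7/6).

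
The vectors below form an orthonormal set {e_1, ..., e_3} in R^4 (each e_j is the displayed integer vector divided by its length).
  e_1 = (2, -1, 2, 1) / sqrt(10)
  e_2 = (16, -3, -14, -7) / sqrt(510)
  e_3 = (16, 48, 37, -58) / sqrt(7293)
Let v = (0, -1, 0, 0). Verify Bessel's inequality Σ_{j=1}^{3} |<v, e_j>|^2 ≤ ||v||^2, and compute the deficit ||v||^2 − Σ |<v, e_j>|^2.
Σ |<v, e_j>|^2 = 62/143; ||v||^2 = 1; deficit = 81/143

Write each e_j = u_j / sqrt(<u_j, u_j>) where u_j is the displayed integer vector. Then <v, e_j> = <v, u_j> / sqrt(<u_j, u_j>), so |<v, e_j>|^2 = <v, u_j>^2 / <u_j, u_j>.
Coefficients: <v, e_1> = 1/sqrt(10), <v, e_2> = 3/sqrt(510), <v, e_3> = -48/sqrt(7293).
Square and sum: Σ |<v, e_j>|^2 = 62/143.
Compute ||v||^2 = v·v = 1.
Deficit = 1 − 62/143 = 81/143 ≥ 0, confirming Bessel's inequality. (The deficit equals ||v − Σ <v,e_j> e_j||^2, the squared distance from v to span{e_j}.)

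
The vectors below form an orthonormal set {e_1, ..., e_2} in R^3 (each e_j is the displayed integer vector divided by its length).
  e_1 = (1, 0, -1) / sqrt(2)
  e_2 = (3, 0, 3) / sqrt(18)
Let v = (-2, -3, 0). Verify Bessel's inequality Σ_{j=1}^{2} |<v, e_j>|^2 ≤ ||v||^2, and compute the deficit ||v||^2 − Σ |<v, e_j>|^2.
Σ |<v, e_j>|^2 = 4; ||v||^2 = 13; deficit = 9

Write each e_j = u_j / sqrt(<u_j, u_j>) where u_j is the displayed integer vector. Then <v, e_j> = <v, u_j> / sqrt(<u_j, u_j>), so |<v, e_j>|^2 = <v, u_j>^2 / <u_j, u_j>.
Coefficients: <v, e_1> = -2/sqrt(2), <v, e_2> = -6/sqrt(18).
Square and sum: Σ |<v, e_j>|^2 = 4.
Compute ||v||^2 = v·v = 13.
Deficit = 13 − 4 = 9 ≥ 0, confirming Bessel's inequality. (The deficit equals ||v − Σ <v,e_j> e_j||^2, the squared distance from v to span{e_j}.)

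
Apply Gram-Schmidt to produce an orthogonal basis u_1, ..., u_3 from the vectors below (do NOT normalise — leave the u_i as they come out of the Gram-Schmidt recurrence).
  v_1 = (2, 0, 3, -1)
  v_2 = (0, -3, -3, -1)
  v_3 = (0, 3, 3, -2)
Orthogonal basis:
  u_1 = (2, 0, 3, -1)
  u_2 = (8/7, -3, -9/7, -11/7)
  u_3 = (-81/101, 99/101, -45/202, -459/202)

Apply the Gram-Schmidt recurrence
  u_1 = v_1
  u_i = v_i − Σ_{j<i} ((v_i · u_j) / (u_j · u_j)) · u_j.

Step by step this gives:
  u_1 = (2, 0, 3, -1)
  u_2 = (8/7, -3, -9/7, -11/7)
  u_3 = (-81/101, 99/101, -45/202, -459/202)

Orthogonality check:
  u_2 · u_1 = 0 (should be 0)
  u_3 · u_1 = 0 (should be 0)
  u_3 · u_2 = 0 (should be 0)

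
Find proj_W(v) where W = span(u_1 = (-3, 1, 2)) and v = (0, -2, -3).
proj_W(v) = (12/7, -4/7, -8/7)

Set up U = [u_1 | ... | u_1] ∈ R^(3×1). The projector onto W = col(U) is P = U (U^T U)^(-1) U^T.
Compute U^T U =
  [14],
and U^T v = (-8).
Solve U^T U · c = U^T v for the coefficients: c = (-4/7). The projection is proj_W(v) = U c.
Check: (v - proj_W(v)) · u_1 = 0  (should be 0).
Result: proj_W(v) = (12/7, -4/7, -8/7).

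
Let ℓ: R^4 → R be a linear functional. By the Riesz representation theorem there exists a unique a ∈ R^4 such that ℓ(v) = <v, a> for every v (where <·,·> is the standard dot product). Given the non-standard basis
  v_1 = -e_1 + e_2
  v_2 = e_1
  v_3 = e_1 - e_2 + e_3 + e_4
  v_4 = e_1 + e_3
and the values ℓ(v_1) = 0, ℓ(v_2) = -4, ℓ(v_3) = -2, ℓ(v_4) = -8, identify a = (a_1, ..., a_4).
a = (-4, -4, -4, 2)

Write a = (a_1, ..., a_4) in the standard basis. For each basis vector v_i, ℓ(v_i) = <v_i, a> is a linear equation in the a_j's. Collect the n equations into a matrix system V a = ℓ, where row i of V is v_i (expressed in the standard basis). Since V is invertible (lower-triangular with 1s on the diagonal, up to permutation), solve by back-substitution:
  V =
[[-1, 1, 0, 0],
 [1, 0, 0, 0],
 [1, -1, 1, 1],
 [1, 0, 1, 0]]
  V a = (0, -4, -2, -8)
Solving gives a = (-4, -4, -4, 2).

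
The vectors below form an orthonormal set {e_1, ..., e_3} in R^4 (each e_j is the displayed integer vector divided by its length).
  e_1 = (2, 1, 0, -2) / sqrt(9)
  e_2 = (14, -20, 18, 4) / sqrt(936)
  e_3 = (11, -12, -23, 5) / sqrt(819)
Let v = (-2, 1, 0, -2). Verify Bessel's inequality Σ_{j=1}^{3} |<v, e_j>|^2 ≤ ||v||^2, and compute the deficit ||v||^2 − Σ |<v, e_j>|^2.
Σ |<v, e_j>|^2 = 367/63; ||v||^2 = 9; deficit = 200/63

Write each e_j = u_j / sqrt(<u_j, u_j>) where u_j is the displayed integer vector. Then <v, e_j> = <v, u_j> / sqrt(<u_j, u_j>), so |<v, e_j>|^2 = <v, u_j>^2 / <u_j, u_j>.
Coefficients: <v, e_1> = 1/sqrt(9), <v, e_2> = -56/sqrt(936), <v, e_3> = -44/sqrt(819).
Square and sum: Σ |<v, e_j>|^2 = 367/63.
Compute ||v||^2 = v·v = 9.
Deficit = 9 − 367/63 = 200/63 ≥ 0, confirming Bessel's inequality. (The deficit equals ||v − Σ <v,e_j> e_j||^2, the squared distance from v to span{e_j}.)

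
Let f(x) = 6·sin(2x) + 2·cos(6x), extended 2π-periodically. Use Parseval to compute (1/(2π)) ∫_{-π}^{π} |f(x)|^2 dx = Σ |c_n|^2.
Σ |c_n|^2 = 20

Expand |f|^2 and use orthogonality of {sin(nx), cos(mx)} on [-π, π]:
  ∫_{-π}^{π} sin(nx)^2 dx = π, ∫ cos(mx)^2 dx = π, and cross terms integrate to 0.
So ∫_{-π}^{π} f(x)^2 dx = 6^2 · π + 2^2 · π = (36 + 4)π.
Divide by 2π: (36 + 4)/2 = 20.
By Parseval, this equals Σ |c_n|^2.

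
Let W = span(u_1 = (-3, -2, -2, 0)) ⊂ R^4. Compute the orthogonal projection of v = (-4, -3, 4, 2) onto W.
proj_W(v) = (-30/17, -20/17, -20/17, 0)

Set up U = [u_1 | ... | u_1] ∈ R^(4×1). The projector onto W = col(U) is P = U (U^T U)^(-1) U^T.
Compute U^T U =
  [17],
and U^T v = (10).
Solve U^T U · c = U^T v for the coefficients: c = (10/17). The projection is proj_W(v) = U c.
Check: (v - proj_W(v)) · u_1 = 0  (should be 0).
Result: proj_W(v) = (-30/17, -20/17, -20/17, 0).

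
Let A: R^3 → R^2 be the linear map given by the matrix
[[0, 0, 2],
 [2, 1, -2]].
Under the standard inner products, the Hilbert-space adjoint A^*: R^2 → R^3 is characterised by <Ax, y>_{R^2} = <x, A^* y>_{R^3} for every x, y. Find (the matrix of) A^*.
A^* = A^T =
[[0, 2],
 [0, 1],
 [2, -2]]

For real matrices with standard dot products, the defining identity <Ax, y> = <x, A^* y> gives (Ax)^T y = x^T (A^*) y, i.e. x^T A^T y = x^T (A^*) y. Since this holds for all x, y, we must have A^* = A^T. Therefore
A^* =
[[0, 2],
 [0, 1],
 [2, -2]].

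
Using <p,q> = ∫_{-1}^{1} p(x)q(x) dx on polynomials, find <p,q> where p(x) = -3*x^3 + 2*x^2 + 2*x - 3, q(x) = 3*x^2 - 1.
<p,q> = 16/15

Expand the product: p(x)·q(x) = -9*x^5 + 6*x^4 + 9*x^3 - 11*x^2 - 2*x + 3.
∫_{-1}^{1} of each monomial x^k gives [2/(k+1) if k even, 0 if k odd]. Integrating term-by-term (or equivalently evaluating the antiderivative F(x) = -3*x^6/2 + 6*x^5/5 + 9*x^4/4 - 11*x^3/3 - x^2 + 3*x at the endpoints):
  F(1) − F(−1) = 17/60 − (-47/60) = 16/15.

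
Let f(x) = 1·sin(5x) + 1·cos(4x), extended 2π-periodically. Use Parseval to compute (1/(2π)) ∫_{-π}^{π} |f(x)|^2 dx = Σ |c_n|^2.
Σ |c_n|^2 = 1

Expand |f|^2 and use orthogonality of {sin(nx), cos(mx)} on [-π, π]:
  ∫_{-π}^{π} sin(nx)^2 dx = π, ∫ cos(mx)^2 dx = π, and cross terms integrate to 0.
So ∫_{-π}^{π} f(x)^2 dx = 1^2 · π + 1^2 · π = (1 + 1)π.
Divide by 2π: (1 + 1)/2 = 1.
By Parseval, this equals Σ |c_n|^2.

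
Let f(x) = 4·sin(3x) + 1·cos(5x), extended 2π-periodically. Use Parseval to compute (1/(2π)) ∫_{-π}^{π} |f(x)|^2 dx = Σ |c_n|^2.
Σ |c_n|^2 = 17/2

Expand |f|^2 and use orthogonality of {sin(nx), cos(mx)} on [-π, π]:
  ∫_{-π}^{π} sin(nx)^2 dx = π, ∫ cos(mx)^2 dx = π, and cross terms integrate to 0.
So ∫_{-π}^{π} f(x)^2 dx = 4^2 · π + 1^2 · π = (16 + 1)π.
Divide by 2π: (16 + 1)/2 = 17/2.
By Parseval, this equals Σ |c_n|^2.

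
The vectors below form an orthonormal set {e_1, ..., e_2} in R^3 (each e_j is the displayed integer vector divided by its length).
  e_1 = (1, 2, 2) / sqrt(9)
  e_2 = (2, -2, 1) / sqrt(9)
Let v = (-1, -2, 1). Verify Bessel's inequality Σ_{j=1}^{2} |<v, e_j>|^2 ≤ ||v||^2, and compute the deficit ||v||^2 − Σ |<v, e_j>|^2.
Σ |<v, e_j>|^2 = 2; ||v||^2 = 6; deficit = 4

Write each e_j = u_j / sqrt(<u_j, u_j>) where u_j is the displayed integer vector. Then <v, e_j> = <v, u_j> / sqrt(<u_j, u_j>), so |<v, e_j>|^2 = <v, u_j>^2 / <u_j, u_j>.
Coefficients: <v, e_1> = -3/sqrt(9), <v, e_2> = 3/sqrt(9).
Square and sum: Σ |<v, e_j>|^2 = 2.
Compute ||v||^2 = v·v = 6.
Deficit = 6 − 2 = 4 ≥ 0, confirming Bessel's inequality. (The deficit equals ||v − Σ <v,e_j> e_j||^2, the squared distance from v to span{e_j}.)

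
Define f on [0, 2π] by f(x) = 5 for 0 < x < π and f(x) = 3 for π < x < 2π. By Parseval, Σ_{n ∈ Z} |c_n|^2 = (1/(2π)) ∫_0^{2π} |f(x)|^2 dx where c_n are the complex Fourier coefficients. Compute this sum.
Σ |c_n|^2 = 17

Parseval equates the L^2 energy of f (normalised by 1/(2π)) with the ℓ^2 sum of its Fourier coefficients: (1/(2π)) ∫_0^{2π} |f|^2 = Σ |c_n|^2.
Compute the left side: (1/(2π)) [∫_0^π 5^2 dx + ∫_π^{2π} 3^2 dx] = (1/(2π)) · (25π + 9π) = (25 + 9)/2 = 17.
So Σ_{n ∈ Z} |c_n|^2 = 17.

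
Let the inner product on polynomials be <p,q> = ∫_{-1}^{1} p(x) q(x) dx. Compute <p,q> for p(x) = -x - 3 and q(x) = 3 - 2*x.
<p,q> = -50/3

Expand the product: p(x)·q(x) = 2*x^2 + 3*x - 9.
∫_{-1}^{1} of each monomial x^k gives [2/(k+1) if k even, 0 if k odd]. Integrating term-by-term (or equivalently evaluating the antiderivative F(x) = 2*x^3/3 + 3*x^2/2 - 9*x at the endpoints):
  F(1) − F(−1) = -41/6 − (59/6) = -50/3.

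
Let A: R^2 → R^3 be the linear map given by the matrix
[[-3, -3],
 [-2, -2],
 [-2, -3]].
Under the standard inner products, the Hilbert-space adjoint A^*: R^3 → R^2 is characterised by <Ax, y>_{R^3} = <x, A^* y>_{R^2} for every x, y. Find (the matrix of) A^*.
A^* = A^T =
[[-3, -2, -2],
 [-3, -2, -3]]

For real matrices with standard dot products, the defining identity <Ax, y> = <x, A^* y> gives (Ax)^T y = x^T (A^*) y, i.e. x^T A^T y = x^T (A^*) y. Since this holds for all x, y, we must have A^* = A^T. Therefore
A^* =
[[-3, -2, -2],
 [-3, -2, -3]].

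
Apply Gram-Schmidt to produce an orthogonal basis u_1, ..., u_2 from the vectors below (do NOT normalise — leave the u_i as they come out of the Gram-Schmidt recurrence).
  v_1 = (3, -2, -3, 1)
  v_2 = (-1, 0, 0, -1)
Orthogonal basis:
  u_1 = (3, -2, -3, 1)
  u_2 = (-11/23, -8/23, -12/23, -19/23)

Apply the Gram-Schmidt recurrence
  u_1 = v_1
  u_i = v_i − Σ_{j<i} ((v_i · u_j) / (u_j · u_j)) · u_j.

Step by step this gives:
  u_1 = (3, -2, -3, 1)
  u_2 = (-11/23, -8/23, -12/23, -19/23)

Orthogonality check:
  u_2 · u_1 = 0 (should be 0)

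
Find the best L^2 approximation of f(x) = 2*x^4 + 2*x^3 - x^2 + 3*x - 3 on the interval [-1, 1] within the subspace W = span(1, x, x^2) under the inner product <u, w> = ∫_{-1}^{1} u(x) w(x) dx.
g(x) = 5*x^2/7 + 21*x/5 - 111/35

The best approximation g ∈ W is the orthogonal projection of f onto W. Writing g = a_0 + a_1 x + a_2 x^2, the coefficients solve the normal equations G · a = b where
  G_{ij} = <φ_i, φ_j> and b_i = <f, φ_i>, with φ_0 = 1, φ_1 = x, φ_2 = x^2.
G =
  [2, 0, 2/3]
  [0, 2/3, 0]
  [2/3, 0, 2/5],
b = (-88/15, 14/5, -64/35).
Solving gives a_0 = -111/35, a_1 = 21/5, a_2 = 5/7, so
  g(x) = 5*x^2/7 + 21*x/5 - 111/35.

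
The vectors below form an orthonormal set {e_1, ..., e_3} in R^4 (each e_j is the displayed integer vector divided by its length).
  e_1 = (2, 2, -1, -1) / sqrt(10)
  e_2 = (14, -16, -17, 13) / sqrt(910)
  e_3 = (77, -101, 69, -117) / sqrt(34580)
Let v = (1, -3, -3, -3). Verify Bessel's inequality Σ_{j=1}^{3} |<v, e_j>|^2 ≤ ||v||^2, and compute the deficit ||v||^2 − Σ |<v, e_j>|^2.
Σ |<v, e_j>|^2 = 1364/95; ||v||^2 = 28; deficit = 1296/95

Write each e_j = u_j / sqrt(<u_j, u_j>) where u_j is the displayed integer vector. Then <v, e_j> = <v, u_j> / sqrt(<u_j, u_j>), so |<v, e_j>|^2 = <v, u_j>^2 / <u_j, u_j>.
Coefficients: <v, e_1> = 2/sqrt(10), <v, e_2> = 74/sqrt(910), <v, e_3> = 524/sqrt(34580).
Square and sum: Σ |<v, e_j>|^2 = 1364/95.
Compute ||v||^2 = v·v = 28.
Deficit = 28 − 1364/95 = 1296/95 ≥ 0, confirming Bessel's inequality. (The deficit equals ||v − Σ <v,e_j> e_j||^2, the squared distance from v to span{e_j}.)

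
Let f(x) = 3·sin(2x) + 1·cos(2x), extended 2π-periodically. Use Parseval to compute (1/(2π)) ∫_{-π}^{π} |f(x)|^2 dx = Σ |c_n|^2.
Σ |c_n|^2 = 5

Expand |f|^2 and use orthogonality of {sin(nx), cos(mx)} on [-π, π]:
  ∫_{-π}^{π} sin(nx)^2 dx = π, ∫ cos(mx)^2 dx = π, and cross terms integrate to 0.
So ∫_{-π}^{π} f(x)^2 dx = 3^2 · π + 1^2 · π = (9 + 1)π.
Divide by 2π: (9 + 1)/2 = 5.
By Parseval, this equals Σ |c_n|^2.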